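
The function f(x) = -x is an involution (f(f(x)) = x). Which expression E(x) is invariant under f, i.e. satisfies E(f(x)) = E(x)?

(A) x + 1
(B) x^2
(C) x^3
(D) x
B

Replace x by f(x) = -x in each option and simplify. As a quick numerical cross-check, also compare E(5) with E(f(5)) = E(-5).

(A) x + 1  ->  (-x) + 1 = 1 - x; check: E(5) = 6 but E(-5) = -4.   [not invariant]
(B) x^2  ->  (-x)^2, which simplifies back to x^2; check: E(5) = 25, E(-5) = 25.   [invariant]
(C) x^3  ->  (-x)^3 = -x^3; check: E(5) = 125 but E(-5) = -125.   [not invariant]
(D) x  ->  (-x) = -x; check: E(5) = 5 but E(-5) = -5.   [not invariant]

Only (B) is unchanged. E is symmetric under swapping x with f(x) = -x, which is exactly what an involution does.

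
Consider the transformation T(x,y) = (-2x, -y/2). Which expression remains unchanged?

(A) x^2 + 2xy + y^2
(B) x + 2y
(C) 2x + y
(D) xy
D

An expression E(x,y) is invariant under T if E(T(x,y)) = E(x,y). Here T(x,y) = (-2x, -y/2).
Substitute the transformed coordinates into each option and compare with the original:
(A) x^2 + 2xy + y^2  ->  (-2x)^2 + 2(-2x)(-y/2) + (-y/2)^2 = 4x^2 + 2xy + y^2/4   [differs from x^2 + 2xy + y^2: not invariant]
(B) x + 2y  ->  (-2x) + 2(-y/2) = -2x - y   [differs from x + 2y: not invariant]
(C) 2x + y  ->  2(-2x) + (-y/2) = -4x - y/2   [differs from 2x + y: not invariant]
(D) xy  ->  (-2x)(-y/2) = xy   [equals xy: invariant]

Only option (D), xy, is unchanged by the transformation.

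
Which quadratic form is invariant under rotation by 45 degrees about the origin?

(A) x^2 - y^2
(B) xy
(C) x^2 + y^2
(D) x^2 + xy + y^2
C

Rotation by 45 degrees sends (x, y) to (sqrt(2)x/2 - sqrt(2)y/2, sqrt(2)x/2 + sqrt(2)y/2).
Substitute the transformed coordinates into each option and compare with the original:
(A) x^2 - y^2  ->  (sqrt(2)x/2 - sqrt(2)y/2)^2 - (sqrt(2)x/2 + sqrt(2)y/2)^2 = -2xy   [differs from x^2 - y^2: not invariant]
(B) xy  ->  (sqrt(2)x/2 - sqrt(2)y/2)(sqrt(2)x/2 + sqrt(2)y/2) = x^2/2 - y^2/2   [differs from xy: not invariant]
(C) x^2 + y^2  ->  (sqrt(2)x/2 - sqrt(2)y/2)^2 + (sqrt(2)x/2 + sqrt(2)y/2)^2 = x^2 + y^2   [equals x^2 + y^2: invariant]
(D) x^2 + xy + y^2  ->  (sqrt(2)x/2 - sqrt(2)y/2)^2 + (sqrt(2)x/2 - sqrt(2)y/2)(sqrt(2)x/2 + sqrt(2)y/2) + (sqrt(2)x/2 + sqrt(2)y/2)^2 = 3x^2/2 + y^2/2   [differs from x^2 + xy + y^2: not invariant]

Only option (C), x^2 + y^2, is unchanged by the transformation.
x^2 + y^2 is the squared distance from the origin, which rotations preserve.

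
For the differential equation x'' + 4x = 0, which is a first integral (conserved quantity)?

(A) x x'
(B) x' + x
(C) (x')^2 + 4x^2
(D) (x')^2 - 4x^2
C

A first integral I satisfies dI/dt = 0 along every solution. Differentiate each option and use the equation of motion:
(A) d/dt[x x'] = (x')^2 + x x'' = (x')^2 - 4x^2, not identically 0
(B) d/dt[x' + x] = x'' + x' = -4x + x', not identically 0
(C) d/dt[(x')^2 + 4x^2] = 2x'x'' + 8x x' = 2x'(-4x) + 8x x' = 0
(D) d/dt[(x')^2 - 4x^2] = 2x'x'' - 8x x' = -16x x', not identically 0

Only (C) has zero time-derivative. So the energy-like quantity (x')^2 + 4x^2 is the first integral.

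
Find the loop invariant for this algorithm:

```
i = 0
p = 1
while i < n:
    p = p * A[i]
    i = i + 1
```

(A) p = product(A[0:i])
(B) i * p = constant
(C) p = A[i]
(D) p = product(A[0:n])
A

A loop invariant must hold before the first iteration and be re-established by every execution of the body.

(A) p = product(A[0:i]): Initially i = 0 and p = 1 = product of the empty slice A[0:0]. If p = product(A[0:i]) holds at the top of an iteration, the body sets p to product(A[0:i]) * A[i] = product(A[0:i+1]) and then i to i+1, so the property is restored. At exit i = n, giving p = product(A[0:n]).

The other options fail:
(B) i * p = constant: initially i * p = 0, but after one iteration it is 1 * A[0], which is nonzero in general.
(C) p = A[i]: after the first iteration p = A[0] but i = 1; in general p is a product of several elements, not a single one.
(D) p = product(A[0:n]): false before the loop (p = 1, not the full product) -- it only becomes true at exit.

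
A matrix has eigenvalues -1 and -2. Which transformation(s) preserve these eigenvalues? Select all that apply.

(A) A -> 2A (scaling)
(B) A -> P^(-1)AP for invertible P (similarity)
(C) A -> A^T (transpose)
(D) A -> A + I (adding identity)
B and C

Eigenvalues are preserved by:
1. Similarity transformations: A -> P^(-1)AP (same characteristic polynomial)
2. Transpose: A^T has the same eigenvalues as A

Eigenvalues are NOT preserved by:
- Adding identity: eigenvalues become -1+1, -2+1
- Scaling: eigenvalues become -2, -4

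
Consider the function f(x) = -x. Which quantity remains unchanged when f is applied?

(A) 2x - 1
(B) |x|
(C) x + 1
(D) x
B

For f(x) = -x:
Applying f replaces x by -x. Since |-x| = |x|, the absolute value is unchanged by f, whereas x -> -x, 2x - 1 -> -2x - 1 and x + 1 -> -x + 1 all change.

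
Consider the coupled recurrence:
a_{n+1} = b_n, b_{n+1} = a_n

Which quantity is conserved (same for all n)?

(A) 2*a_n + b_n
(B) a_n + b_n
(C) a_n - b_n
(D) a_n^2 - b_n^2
B

Replace a_n by a_{n+1} = b_n and b_n by b_{n+1} = a_n in each option and simplify:
(A) 2*a_n + b_n  ->  2*(b_n) + (a_n) = a_n + 2*b_n   [not conserved]
(B) a_n + b_n  ->  (b_n) + (a_n) = a_n + b_n   [conserved]
(C) a_n - b_n  ->  (b_n) - (a_n) = -a_n + b_n   [not conserved]
(D) a_n^2 - b_n^2  ->  (b_n)^2 - (a_n)^2 = -a_n^2 + b_n^2   [not conserved]

Only (B) a_n + b_n returns to itself after one step, so it is the conserved quantity.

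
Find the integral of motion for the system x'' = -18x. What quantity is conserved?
E = (x')^2 + 18x^2

Multiply the equation by x':
x' * x'' = -18x * x'
The left side is d/dt[(x')^2/2] and the right side is d/dt[-18x^2/2], so
d/dt[(x')^2/2 + 18x^2/2] = 0, i.e. (x')^2/2 + 18x^2/2 = constant.
Multiplying by 2, the integral of motion is E = (x')^2 + 18x^2.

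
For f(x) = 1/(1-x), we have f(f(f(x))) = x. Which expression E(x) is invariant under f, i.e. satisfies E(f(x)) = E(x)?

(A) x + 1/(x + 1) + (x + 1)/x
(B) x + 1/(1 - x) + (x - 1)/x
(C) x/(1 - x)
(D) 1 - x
B

Replace x by f(x) = 1/(1 - x) in each option and simplify. As a quick numerical cross-check, also compare E(3) with E(f(3)) = E(-1/2).

(A) x + 1/(x + 1) + (x + 1)/x  ->  (1/(1 - x)) + 1/((1/(1 - x)) + 1) + ((1/(1 - x)) + 1)/(1/(1 - x)) = (-x^3 + 6x^2 - 11x + 7)/(x^2 - 3x + 2); check: E(3) = 55/12 but E(-1/2) = 1/2.   [not invariant]
(B) x + 1/(1 - x) + (x - 1)/x  ->  (1/(1 - x)) + 1/(1 - (1/(1 - x))) + ((1/(1 - x)) - 1)/(1/(1 - x)), which simplifies back to x + 1/(1 - x) + (x - 1)/x; check: E(3) = 19/6, E(-1/2) = 19/6.   [invariant]
(C) x/(1 - x)  ->  (1/(1 - x))/(1 - (1/(1 - x))) = -1/x; check: E(3) = -3/2 but E(-1/2) = -1/3.   [not invariant]
(D) 1 - x  ->  1 - (1/(1 - x)) = x/(x - 1); check: E(3) = -2 but E(-1/2) = 3/2.   [not invariant]

Only (B) is unchanged. Indeed f(f(x)) = 1/(1 - 1/(1-x)) = (1-x)/(-x) = (x-1)/x, so E(x) = x + f(x) + f(f(x)) is the sum over the whole 3-cycle; applying f just permutes the three terms cyclically (x -> f(x) -> f(f(x)) -> x), leaving the sum unchanged.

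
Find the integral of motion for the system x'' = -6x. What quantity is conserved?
E = (x')^2 + 6x^2

Multiply the equation by x':
x' * x'' = -6x * x'
The left side is d/dt[(x')^2/2] and the right side is d/dt[-6x^2/2], so
d/dt[(x')^2/2 + 6x^2/2] = 0, i.e. (x')^2/2 + 6x^2/2 = constant.
Multiplying by 2, the integral of motion is E = (x')^2 + 6x^2.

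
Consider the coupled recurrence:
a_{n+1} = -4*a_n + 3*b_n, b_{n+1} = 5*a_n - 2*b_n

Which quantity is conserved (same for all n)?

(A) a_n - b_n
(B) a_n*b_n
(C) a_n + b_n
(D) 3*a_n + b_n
C

Replace a_n by a_{n+1} = -4*a_n + 3*b_n and b_n by b_{n+1} = 5*a_n - 2*b_n in each option and simplify:
(A) a_n - b_n  ->  (-4*a_n + 3*b_n) - (5*a_n - 2*b_n) = -9*a_n + 5*b_n   [not conserved]
(B) a_n*b_n  ->  (-4*a_n + 3*b_n)*(5*a_n - 2*b_n) = -20*a_n^2 + 23*a_n*b_n - 6*b_n^2   [not conserved]
(C) a_n + b_n  ->  (-4*a_n + 3*b_n) + (5*a_n - 2*b_n) = a_n + b_n   [conserved]
(D) 3*a_n + b_n  ->  3*(-4*a_n + 3*b_n) + (5*a_n - 2*b_n) = -7*a_n + 7*b_n   [not conserved]

Only (C) a_n + b_n returns to itself after one step, so it is the conserved quantity.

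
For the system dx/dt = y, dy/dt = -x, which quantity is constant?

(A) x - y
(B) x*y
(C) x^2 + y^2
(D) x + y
C

A first integral I satisfies dI/dt = 0 along every solution. Differentiate each option and use the equation of motion:
(A) d/dt[x - y] = y - (-x) = x + y, not identically 0
(B) d/dt[x*y] = (dx/dt)y + x(dy/dt) = y^2 - x^2, not identically 0
(C) d/dt[x^2 + y^2] = 2x*dx/dt + 2y*dy/dt = 2x*y + 2y*(-x) = 0
(D) d/dt[x + y] = y + (-x) = y - x, not identically 0

Only (C) has zero time-derivative. So x^2 + y^2 (the squared radius; trajectories are circles) is the conserved quantity.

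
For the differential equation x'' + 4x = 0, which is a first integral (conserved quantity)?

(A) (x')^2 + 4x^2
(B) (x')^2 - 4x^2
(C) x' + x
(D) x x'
A

A first integral I satisfies dI/dt = 0 along every solution. Differentiate each option and use the equation of motion:
(A) d/dt[(x')^2 + 4x^2] = 2x'x'' + 8x x' = 2x'(-4x) + 8x x' = 0
(B) d/dt[(x')^2 - 4x^2] = 2x'x'' - 8x x' = -16x x', not identically 0
(C) d/dt[x' + x] = x'' + x' = -4x + x', not identically 0
(D) d/dt[x x'] = (x')^2 + x x'' = (x')^2 - 4x^2, not identically 0

Only (A) has zero time-derivative. So the energy-like quantity (x')^2 + 4x^2 is the first integral.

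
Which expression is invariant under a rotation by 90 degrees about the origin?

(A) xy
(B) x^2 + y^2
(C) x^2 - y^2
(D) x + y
B

A rotation by 90 degrees sends (x, y) to (-y, x).
Substitute the transformed coordinates into each option and compare with the original:
(A) xy  ->  (-y)(x) = -xy   [differs from xy: not invariant]
(B) x^2 + y^2  ->  (-y)^2 + (x)^2 = x^2 + y^2   [equals x^2 + y^2: invariant]
(C) x^2 - y^2  ->  (-y)^2 - (x)^2 = -x^2 + y^2   [differs from x^2 - y^2: not invariant]
(D) x + y  ->  (-y) + (x) = x - y   [differs from x + y: not invariant]

Only option (B), x^2 + y^2, is unchanged by the transformation.
Geometrically, x^2 + y^2 is the squared distance from the origin, which every rotation about the origin preserves.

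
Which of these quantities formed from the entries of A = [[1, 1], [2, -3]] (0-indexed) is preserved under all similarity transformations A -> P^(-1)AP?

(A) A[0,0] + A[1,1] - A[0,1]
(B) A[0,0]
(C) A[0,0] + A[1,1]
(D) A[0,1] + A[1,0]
C

A[0,0] + A[1,1] is the trace of A. By the cyclic property of the trace, tr(P^(-1)AP) = tr(APP^(-1)) = tr(A), so it is the same for every matrix similar to A.

The other combinations are not similarity invariants. For example, take P = [[1, -1], [0, 1]] (det P = 1), so P^(-1) = [[1, 1], [0, 1]] and
B = P^(-1)AP = [[3, -5], [2, -5]].
Evaluating each option on A and on B:
(A) A[0,0] + A[1,1] - A[0,1]: -3 for A, 3 for B -> changes
(B) A[0,0]: 1 for A, 3 for B -> changes
(C) A[0,0] + A[1,1]: -2 for A, -2 for B -> unchanged
(D) A[0,1] + A[1,0]: 3 for A, -3 for B -> changes

Only (C) A[0,0] + A[1,1] = -2 survives (and it does so for every P, not just this one), so it is the invariant.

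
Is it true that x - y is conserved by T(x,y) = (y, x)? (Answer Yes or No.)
No

Substitute T(x,y) = (y, x) into the expression and compare with the original.

Original: x - y
After applying T: (y) - (x) = -x + y

This differs from the original x - y (difference: -2x + 2y), so the expression is NOT invariant.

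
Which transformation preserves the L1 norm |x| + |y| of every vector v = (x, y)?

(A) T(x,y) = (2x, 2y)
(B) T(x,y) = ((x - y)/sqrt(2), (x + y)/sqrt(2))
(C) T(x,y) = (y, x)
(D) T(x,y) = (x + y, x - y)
C

A transformation preserves a norm if ||T(v)|| = ||v|| for every v; a single vector where the norm changes rules an option out.

(A) T(x,y) = (2x, 2y): v = (1, 0) has norm |1| + |0| = 1, but T(v) = (2, 0) has norm 2 -- not preserved.
(B) T(x,y) = ((x - y)/sqrt(2), (x + y)/sqrt(2)): v = (1, 0) has norm |1| + |0| = 1, but T(v) = (sqrt(2)/2, sqrt(2)/2) has norm sqrt(2) -- not preserved.
(C) T(x,y) = (y, x): preserves the norm -- it only permutes the coordinates and/or flips signs, which leaves |x| + |y| unchanged.
(D) T(x,y) = (x + y, x - y): v = (1, 0) has norm |1| + |0| = 1, but T(v) = (1, 1) has norm 2 -- not preserved.

Therefore the answer is (C).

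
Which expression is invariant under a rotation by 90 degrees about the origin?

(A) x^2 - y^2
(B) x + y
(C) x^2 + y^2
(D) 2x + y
C

A rotation by 90 degrees sends (x, y) to (-y, x).
Substitute the transformed coordinates into each option and compare with the original:
(A) x^2 - y^2  ->  (-y)^2 - (x)^2 = -x^2 + y^2   [differs from x^2 - y^2: not invariant]
(B) x + y  ->  (-y) + (x) = x - y   [differs from x + y: not invariant]
(C) x^2 + y^2  ->  (-y)^2 + (x)^2 = x^2 + y^2   [equals x^2 + y^2: invariant]
(D) 2x + y  ->  2(-y) + (x) = x - 2y   [differs from 2x + y: not invariant]

Only option (C), x^2 + y^2, is unchanged by the transformation.
Geometrically, x^2 + y^2 is the squared distance from the origin, which every rotation about the origin preserves.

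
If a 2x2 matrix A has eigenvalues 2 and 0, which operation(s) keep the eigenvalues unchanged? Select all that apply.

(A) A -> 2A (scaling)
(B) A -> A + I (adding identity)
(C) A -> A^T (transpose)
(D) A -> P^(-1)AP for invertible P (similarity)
C and D

Eigenvalues are preserved by:
1. Similarity transformations: A -> P^(-1)AP (same characteristic polynomial)
2. Transpose: A^T has the same eigenvalues as A

Eigenvalues are NOT preserved by:
- Adding identity: eigenvalues become 2+1, 0+1
- Scaling: eigenvalues become 4, 0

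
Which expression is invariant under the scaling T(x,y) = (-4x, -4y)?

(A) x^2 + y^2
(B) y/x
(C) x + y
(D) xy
B

Under the uniform scaling T(x,y) = (-4x, -4y):
Substitute the transformed coordinates into each option and compare with the original:
(A) x^2 + y^2  ->  (-4x)^2 + (-4y)^2 = 16x^2 + 16y^2   [differs from x^2 + y^2: not invariant]
(B) y/x  ->  (-4y)/(-4x) = y/x   [equals y/x: invariant]
(C) x + y  ->  (-4x) + (-4y) = -4x - 4y   [differs from x + y: not invariant]
(D) xy  ->  (-4x)(-4y) = 16xy   [differs from xy: not invariant]

Only option (B), y/x, is unchanged by the transformation.
The common factor -4 cancels in a ratio of coordinates, while sums, products and sums of squares pick up factors of -4 or 16.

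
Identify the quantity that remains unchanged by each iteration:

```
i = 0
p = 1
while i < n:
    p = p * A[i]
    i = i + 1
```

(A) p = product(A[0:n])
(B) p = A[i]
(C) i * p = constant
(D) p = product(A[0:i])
D

A loop invariant must hold before the first iteration and be re-established by every execution of the body.

(D) p = product(A[0:i]): Initially i = 0 and p = 1 = product of the empty slice A[0:0]. If p = product(A[0:i]) holds at the top of an iteration, the body sets p to product(A[0:i]) * A[i] = product(A[0:i+1]) and then i to i+1, so the property is restored. At exit i = n, giving p = product(A[0:n]).

The other options fail:
(A) p = product(A[0:n]): false before the loop (p = 1, not the full product) -- it only becomes true at exit.
(B) p = A[i]: after the first iteration p = A[0] but i = 1; in general p is a product of several elements, not a single one.
(C) i * p = constant: initially i * p = 0, but after one iteration it is 1 * A[0], which is nonzero in general.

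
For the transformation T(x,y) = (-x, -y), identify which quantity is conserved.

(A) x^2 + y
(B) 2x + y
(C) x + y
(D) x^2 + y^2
D

An expression E(x,y) is invariant under T if E(T(x,y)) = E(x,y). Here T(x,y) = (-x, -y).
Substitute the transformed coordinates into each option and compare with the original:
(A) x^2 + y  ->  (-x)^2 + (-y) = x^2 - y   [differs from x^2 + y: not invariant]
(B) 2x + y  ->  2(-x) + (-y) = -2x - y   [differs from 2x + y: not invariant]
(C) x + y  ->  (-x) + (-y) = -x - y   [differs from x + y: not invariant]
(D) x^2 + y^2  ->  (-x)^2 + (-y)^2 = x^2 + y^2   [equals x^2 + y^2: invariant]

Only option (D), x^2 + y^2, is unchanged by the transformation.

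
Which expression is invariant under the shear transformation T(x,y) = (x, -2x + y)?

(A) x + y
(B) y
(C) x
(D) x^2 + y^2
C

Under the shear T(x,y) = (x, -2x + y):
Substitute the transformed coordinates into each option and compare with the original:
(A) x + y  ->  (x) + (-2x + y) = -x + y   [differs from x + y: not invariant]
(B) y  ->  (-2x + y) = -2x + y   [differs from y: not invariant]
(C) x  ->  (x) = x   [equals x: invariant]
(D) x^2 + y^2  ->  (x)^2 + (-2x + y)^2 = 5x^2 - 4xy + y^2   [differs from x^2 + y^2: not invariant]

Only option (C), x, is unchanged by the transformation.
A vertical shear moves points parallel to the y-axis, so the x-coordinate (and any function of x alone) is unchanged.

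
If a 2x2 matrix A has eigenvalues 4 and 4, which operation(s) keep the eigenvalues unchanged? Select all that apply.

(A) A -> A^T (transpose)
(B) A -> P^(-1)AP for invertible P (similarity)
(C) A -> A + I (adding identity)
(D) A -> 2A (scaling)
A and B

Eigenvalues are preserved by:
1. Similarity transformations: A -> P^(-1)AP (same characteristic polynomial)
2. Transpose: A^T has the same eigenvalues as A

Eigenvalues are NOT preserved by:
- Adding identity: eigenvalues become 4+1, 4+1
- Scaling: eigenvalues become 8, 8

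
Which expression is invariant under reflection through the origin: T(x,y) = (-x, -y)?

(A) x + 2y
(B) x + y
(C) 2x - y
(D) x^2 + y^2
D

The map is reflection through the origin: T(x,y) = (-x, -y).
Substitute the transformed coordinates into each option and compare with the original:
(A) x + 2y  ->  (-x) + 2(-y) = -x - 2y   [differs from x + 2y: not invariant]
(B) x + y  ->  (-x) + (-y) = -x - y   [differs from x + y: not invariant]
(C) 2x - y  ->  2(-x) - (-y) = -2x + y   [differs from 2x - y: not invariant]
(D) x^2 + y^2  ->  (-x)^2 + (-y)^2 = x^2 + y^2   [equals x^2 + y^2: invariant]

Only option (D), x^2 + y^2, is unchanged by the transformation.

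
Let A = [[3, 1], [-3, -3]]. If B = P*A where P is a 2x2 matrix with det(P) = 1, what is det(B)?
-6

By the multiplicative property of determinants, det(B) = det(P*A) = det(P) * det(A) = det(A),
so the determinant is invariant under multiplication by any determinant-1 matrix; we just need det(A).

det(A) = (3)(-3) - (1)(-3) = -9 - (-3) = -6

Therefore det(B) = 1 * (-6) = -6.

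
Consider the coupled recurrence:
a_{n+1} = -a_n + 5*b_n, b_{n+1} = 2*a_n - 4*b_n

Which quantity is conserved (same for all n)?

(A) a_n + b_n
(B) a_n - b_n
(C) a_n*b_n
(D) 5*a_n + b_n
A

Replace a_n by a_{n+1} = -a_n + 5*b_n and b_n by b_{n+1} = 2*a_n - 4*b_n in each option and simplify:
(A) a_n + b_n  ->  (-a_n + 5*b_n) + (2*a_n - 4*b_n) = a_n + b_n   [conserved]
(B) a_n - b_n  ->  (-a_n + 5*b_n) - (2*a_n - 4*b_n) = -3*a_n + 9*b_n   [not conserved]
(C) a_n*b_n  ->  (-a_n + 5*b_n)*(2*a_n - 4*b_n) = -2*a_n^2 + 14*a_n*b_n - 20*b_n^2   [not conserved]
(D) 5*a_n + b_n  ->  5*(-a_n + 5*b_n) + (2*a_n - 4*b_n) = -3*a_n + 21*b_n   [not conserved]

Only (A) a_n + b_n returns to itself after one step, so it is the conserved quantity.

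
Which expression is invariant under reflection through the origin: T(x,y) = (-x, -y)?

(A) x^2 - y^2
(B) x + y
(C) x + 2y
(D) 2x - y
A

The map is reflection through the origin: T(x,y) = (-x, -y).
Substitute the transformed coordinates into each option and compare with the original:
(A) x^2 - y^2  ->  (-x)^2 - (-y)^2 = x^2 - y^2   [equals x^2 - y^2: invariant]
(B) x + y  ->  (-x) + (-y) = -x - y   [differs from x + y: not invariant]
(C) x + 2y  ->  (-x) + 2(-y) = -x - 2y   [differs from x + 2y: not invariant]
(D) 2x - y  ->  2(-x) - (-y) = -2x + y   [differs from 2x - y: not invariant]

Only option (A), x^2 - y^2, is unchanged by the transformation.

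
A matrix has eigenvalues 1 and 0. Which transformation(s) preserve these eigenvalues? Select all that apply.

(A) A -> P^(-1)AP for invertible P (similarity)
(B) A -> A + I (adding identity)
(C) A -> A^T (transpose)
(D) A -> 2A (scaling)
A and C

Eigenvalues are preserved by:
1. Similarity transformations: A -> P^(-1)AP (same characteristic polynomial)
2. Transpose: A^T has the same eigenvalues as A

Eigenvalues are NOT preserved by:
- Adding identity: eigenvalues become 1+1, 0+1
- Scaling: eigenvalues become 2, 0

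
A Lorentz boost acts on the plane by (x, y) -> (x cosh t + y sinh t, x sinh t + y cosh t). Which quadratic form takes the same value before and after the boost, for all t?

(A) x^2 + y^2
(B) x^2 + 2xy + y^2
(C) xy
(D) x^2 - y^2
D

Write x' = x cosh t + y sinh t, y' = x sinh t + y cosh t and substitute into each option:
(A) x^2 + y^2: (x cosh t + y sinh t)^2 + (x sinh t + y cosh t)^2 = (x^2 + y^2)(cosh^2 t + sinh^2 t) + 4xy sinh t cosh t = (x^2 + y^2) cosh 2t + 2xy sinh 2t   [not invariant for t != 0]
(B) x^2 + 2xy + y^2: (x' + y')^2 with x' + y' = (x + y)(cosh t + sinh t) = (x + y)e^t, so it becomes (x + y)^2 e^(2t)   [not invariant for t != 0]
(C) xy: (x cosh t + y sinh t)(x sinh t + y cosh t) = xy(cosh^2 t + sinh^2 t) + (x^2 + y^2) sinh t cosh t = xy cosh 2t + (x^2 + y^2)(sinh 2t)/2   [not invariant for t != 0]
(D) x^2 - y^2: (x cosh t + y sinh t)^2 - (x sinh t + y cosh t)^2 = x^2(cosh^2 t - sinh^2 t) + 2xy(cosh t sinh t - sinh t cosh t) + y^2(sinh^2 t - cosh^2 t) = x^2 - y^2   [invariant, using cosh^2 t - sinh^2 t = 1]

Only (D) x^2 - y^2 is unchanged; it is the Minkowski form preserved by Lorentz boosts, just as x^2 + y^2 is preserved by ordinary rotations.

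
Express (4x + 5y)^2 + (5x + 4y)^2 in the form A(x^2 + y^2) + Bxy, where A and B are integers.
41(x^2 + y^2) + 80xy

Expanding: (4x + 5y)^2 = 16x^2 + 40xy + 25y^2
(5x + 4y)^2 = 25x^2 + 40xy + 16y^2
Sum = (16+25)(x^2+y^2) + 80xy = 41(x^2 + y^2) + 80xy
This is symmetric in x and y.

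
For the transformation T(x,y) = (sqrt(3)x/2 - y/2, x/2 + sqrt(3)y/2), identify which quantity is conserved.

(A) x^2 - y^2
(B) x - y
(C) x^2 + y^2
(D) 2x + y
C

An expression E(x,y) is invariant under T if E(T(x,y)) = E(x,y). Here T(x,y) = (sqrt(3)x/2 - y/2, x/2 + sqrt(3)y/2).
Substitute the transformed coordinates into each option and compare with the original:
(A) x^2 - y^2  ->  (sqrt(3)x/2 - y/2)^2 - (x/2 + sqrt(3)y/2)^2 = x^2/2 - sqrt(3)xy - y^2/2   [differs from x^2 - y^2: not invariant]
(B) x - y  ->  (sqrt(3)x/2 - y/2) - (x/2 + sqrt(3)y/2) = -x/2 + sqrt(3)x/2 - sqrt(3)y/2 - y/2   [differs from x - y: not invariant]
(C) x^2 + y^2  ->  (sqrt(3)x/2 - y/2)^2 + (x/2 + sqrt(3)y/2)^2 = x^2 + y^2   [equals x^2 + y^2: invariant]
(D) 2x + y  ->  2(sqrt(3)x/2 - y/2) + (x/2 + sqrt(3)y/2) = x/2 + sqrt(3)x - y + sqrt(3)y/2   [differs from 2x + y: not invariant]

Only option (C), x^2 + y^2, is unchanged by the transformation.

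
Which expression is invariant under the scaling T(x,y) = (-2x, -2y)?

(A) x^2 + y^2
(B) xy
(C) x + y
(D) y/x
D

Under the uniform scaling T(x,y) = (-2x, -2y):
Substitute the transformed coordinates into each option and compare with the original:
(A) x^2 + y^2  ->  (-2x)^2 + (-2y)^2 = 4x^2 + 4y^2   [differs from x^2 + y^2: not invariant]
(B) xy  ->  (-2x)(-2y) = 4xy   [differs from xy: not invariant]
(C) x + y  ->  (-2x) + (-2y) = -2x - 2y   [differs from x + y: not invariant]
(D) y/x  ->  (-2y)/(-2x) = y/x   [equals y/x: invariant]

Only option (D), y/x, is unchanged by the transformation.
The common factor -2 cancels in a ratio of coordinates, while sums, products and sums of squares pick up factors of -2 or 4.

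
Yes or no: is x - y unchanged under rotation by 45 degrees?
No

Applying rotation by 45 degrees: x' = x*cos(45 degrees) - y*sin(45 degrees) = sqrt(2)x/2 - sqrt(2)y/2, y' = x*sin(45 degrees) + y*cos(45 degrees) = sqrt(2)x/2 + sqrt(2)y/2

Substituting into x - y:
(sqrt(2)x/2 - sqrt(2)y/2) - (sqrt(2)x/2 + sqrt(2)y/2)
= -sqrt(2)y

This differs from the original expression x - y, so it is NOT invariant.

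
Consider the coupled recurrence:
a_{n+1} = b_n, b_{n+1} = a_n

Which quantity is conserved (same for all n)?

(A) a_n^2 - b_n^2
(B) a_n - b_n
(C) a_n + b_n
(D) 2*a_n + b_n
C

Replace a_n by a_{n+1} = b_n and b_n by b_{n+1} = a_n in each option and simplify:
(A) a_n^2 - b_n^2  ->  (b_n)^2 - (a_n)^2 = -a_n^2 + b_n^2   [not conserved]
(B) a_n - b_n  ->  (b_n) - (a_n) = -a_n + b_n   [not conserved]
(C) a_n + b_n  ->  (b_n) + (a_n) = a_n + b_n   [conserved]
(D) 2*a_n + b_n  ->  2*(b_n) + (a_n) = a_n + 2*b_n   [not conserved]

Only (C) a_n + b_n returns to itself after one step, so it is the conserved quantity.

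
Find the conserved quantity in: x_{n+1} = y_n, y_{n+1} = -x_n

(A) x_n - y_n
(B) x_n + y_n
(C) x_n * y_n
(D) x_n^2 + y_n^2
D

For the recurrence x_{n+1} = y_n, y_{n+1} = -x_n:

x_{n+1}^2 + y_{n+1}^2 = y_n^2 + (-x_n)^2 = x_n^2 + y_n^2
The sum of squares is conserved (like energy in a harmonic oscillator).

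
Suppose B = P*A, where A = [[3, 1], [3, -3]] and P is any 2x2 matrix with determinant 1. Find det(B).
-12

By the multiplicative property of determinants, det(B) = det(P*A) = det(P) * det(A) = det(A),
so the determinant is invariant under multiplication by any determinant-1 matrix; we just need det(A).

det(A) = (3)(-3) - (1)(3) = -9 - 3 = -12

Therefore det(B) = 1 * (-12) = -12.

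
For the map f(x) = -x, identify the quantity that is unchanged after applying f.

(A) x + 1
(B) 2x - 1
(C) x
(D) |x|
D

For f(x) = -x:
Applying f replaces x by -x. Since |-x| = |x|, the absolute value is unchanged by f, whereas x -> -x, 2x - 1 -> -2x - 1 and x + 1 -> -x + 1 all change.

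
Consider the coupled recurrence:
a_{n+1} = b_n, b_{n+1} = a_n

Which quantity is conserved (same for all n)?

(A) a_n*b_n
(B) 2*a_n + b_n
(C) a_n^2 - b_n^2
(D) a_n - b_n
A

Replace a_n by a_{n+1} = b_n and b_n by b_{n+1} = a_n in each option and simplify:
(A) a_n*b_n  ->  (b_n)*(a_n) = a_n*b_n   [conserved]
(B) 2*a_n + b_n  ->  2*(b_n) + (a_n) = a_n + 2*b_n   [not conserved]
(C) a_n^2 - b_n^2  ->  (b_n)^2 - (a_n)^2 = -a_n^2 + b_n^2   [not conserved]
(D) a_n - b_n  ->  (b_n) - (a_n) = -a_n + b_n   [not conserved]

Only (A) a_n*b_n returns to itself after one step, so it is the conserved quantity.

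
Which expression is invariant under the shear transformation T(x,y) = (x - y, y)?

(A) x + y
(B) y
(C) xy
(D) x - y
B

Under the shear T(x,y) = (x - y, y):
Substitute the transformed coordinates into each option and compare with the original:
(A) x + y  ->  (x - y) + (y) = x   [differs from x + y: not invariant]
(B) y  ->  (y) = y   [equals y: invariant]
(C) xy  ->  (x - y)(y) = xy - y^2   [differs from xy: not invariant]
(D) x - y  ->  (x - y) - (y) = x - 2y   [differs from x - y: not invariant]

Only option (B), y, is unchanged by the transformation.
A horizontal shear moves points parallel to the x-axis, so the y-coordinate (and any function of y alone) is unchanged.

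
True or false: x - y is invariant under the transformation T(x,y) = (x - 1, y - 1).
True

Substitute T(x,y) = (x - 1, y - 1) into the expression and compare with the original.

Original: x - y
After applying T: (x - 1) - (y - 1) = x - y

This is identical to the original x - y, so the expression is invariant.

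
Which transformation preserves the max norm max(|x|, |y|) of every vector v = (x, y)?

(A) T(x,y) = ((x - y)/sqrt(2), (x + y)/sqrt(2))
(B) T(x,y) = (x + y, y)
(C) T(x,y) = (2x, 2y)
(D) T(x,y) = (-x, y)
D

A transformation preserves a norm if ||T(v)|| = ||v|| for every v; a single vector where the norm changes rules an option out.

(A) T(x,y) = ((x - y)/sqrt(2), (x + y)/sqrt(2)): v = (1, 0) has norm max(|1|, |0|) = 1, but T(v) = (sqrt(2)/2, sqrt(2)/2) has norm sqrt(2)/2 -- not preserved.
(B) T(x,y) = (x + y, y): v = (1, 1) has norm max(|1|, |1|) = 1, but T(v) = (2, 1) has norm 2 -- not preserved.
(C) T(x,y) = (2x, 2y): v = (1, 0) has norm max(|1|, |0|) = 1, but T(v) = (2, 0) has norm 2 -- not preserved.
(D) T(x,y) = (-x, y): preserves the norm -- it only permutes the coordinates and/or flips signs, which leaves max(|x|, |y|) unchanged.

Therefore the answer is (D).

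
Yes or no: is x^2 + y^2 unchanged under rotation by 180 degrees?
Yes

Applying rotation by 180 degrees: x' = x*cos(180 degrees) - y*sin(180 degrees) = -x, y' = x*sin(180 degrees) + y*cos(180 degrees) = -y

Substituting into x^2 + y^2:
(-x)^2 + (-y)^2
= x^2 + y^2

This equals the original expression x^2 + y^2, so it IS invariant.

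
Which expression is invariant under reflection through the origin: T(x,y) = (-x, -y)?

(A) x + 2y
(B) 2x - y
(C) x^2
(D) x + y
C

The map is reflection through the origin: T(x,y) = (-x, -y).
Substitute the transformed coordinates into each option and compare with the original:
(A) x + 2y  ->  (-x) + 2(-y) = -x - 2y   [differs from x + 2y: not invariant]
(B) 2x - y  ->  2(-x) - (-y) = -2x + y   [differs from 2x - y: not invariant]
(C) x^2  ->  (-x)^2 = x^2   [equals x^2: invariant]
(D) x + y  ->  (-x) + (-y) = -x - y   [differs from x + y: not invariant]

Only option (C), x^2, is unchanged by the transformation.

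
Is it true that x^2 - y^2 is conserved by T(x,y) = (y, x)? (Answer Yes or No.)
No

Substitute T(x,y) = (y, x) into the expression and compare with the original.

Original: x^2 - y^2
After applying T: (y)^2 - (x)^2 = -x^2 + y^2

This differs from the original x^2 - y^2 (difference: -2x^2 + 2y^2), so the expression is NOT invariant.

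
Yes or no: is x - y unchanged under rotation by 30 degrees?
No

Applying rotation by 30 degrees: x' = x*cos(30 degrees) - y*sin(30 degrees) = sqrt(3)x/2 - y/2, y' = x*sin(30 degrees) + y*cos(30 degrees) = x/2 + sqrt(3)y/2

Substituting into x - y:
(sqrt(3)x/2 - y/2) - (x/2 + sqrt(3)y/2)
= -x/2 + sqrt(3)x/2 - sqrt(3)y/2 - y/2

This differs from the original expression x - y, so it is NOT invariant.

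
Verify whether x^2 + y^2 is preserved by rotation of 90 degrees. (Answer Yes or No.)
Yes

Applying rotation by 90 degrees: x' = x*cos(90 degrees) - y*sin(90 degrees) = -y, y' = x*sin(90 degrees) + y*cos(90 degrees) = x

Substituting into x^2 + y^2:
(-y)^2 + (x)^2
= x^2 + y^2

This equals the original expression x^2 + y^2, so it IS invariant.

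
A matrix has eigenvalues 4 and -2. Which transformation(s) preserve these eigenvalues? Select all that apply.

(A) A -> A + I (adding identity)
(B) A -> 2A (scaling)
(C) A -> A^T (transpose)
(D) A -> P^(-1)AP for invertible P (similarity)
C and D

Eigenvalues are preserved by:
1. Similarity transformations: A -> P^(-1)AP (same characteristic polynomial)
2. Transpose: A^T has the same eigenvalues as A

Eigenvalues are NOT preserved by:
- Adding identity: eigenvalues become 4+1, -2+1
- Scaling: eigenvalues become 8, -4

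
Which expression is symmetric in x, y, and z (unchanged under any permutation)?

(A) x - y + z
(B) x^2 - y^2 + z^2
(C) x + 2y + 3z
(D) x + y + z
D

A symmetric expression is unchanged when the variables are permuted; here the transformation to test is the swap (x, y) -> (y, x).
A symmetric expression must survive every permutation; the single swap x <-> y already eliminates the distractors, and the keyed expression is also unchanged by x <-> z and y <-> z (each variable enters it in exactly the same way).
Substitute the transformed coordinates into each option and compare with the original:
(A) x - y + z  ->  (y) - (x) + z = -x + y + z   [differs from x - y + z: not invariant]
(B) x^2 - y^2 + z^2  ->  (y)^2 - (x)^2 + z^2 = -x^2 + y^2 + z^2   [differs from x^2 - y^2 + z^2: not invariant]
(C) x + 2y + 3z  ->  (y) + 2(x) + 3z = 2x + y + 3z   [differs from x + 2y + 3z: not invariant]
(D) x + y + z  ->  (y) + (x) + z = x + y + z   [equals x + y + z: invariant]

Only option (D), x + y + z, is unchanged by the transformation.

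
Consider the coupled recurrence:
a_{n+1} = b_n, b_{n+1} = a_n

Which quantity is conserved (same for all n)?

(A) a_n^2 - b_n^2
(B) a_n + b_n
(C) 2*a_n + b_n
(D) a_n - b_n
B

Replace a_n by a_{n+1} = b_n and b_n by b_{n+1} = a_n in each option and simplify:
(A) a_n^2 - b_n^2  ->  (b_n)^2 - (a_n)^2 = -a_n^2 + b_n^2   [not conserved]
(B) a_n + b_n  ->  (b_n) + (a_n) = a_n + b_n   [conserved]
(C) 2*a_n + b_n  ->  2*(b_n) + (a_n) = a_n + 2*b_n   [not conserved]
(D) a_n - b_n  ->  (b_n) - (a_n) = -a_n + b_n   [not conserved]

Only (B) a_n + b_n returns to itself after one step, so it is the conserved quantity.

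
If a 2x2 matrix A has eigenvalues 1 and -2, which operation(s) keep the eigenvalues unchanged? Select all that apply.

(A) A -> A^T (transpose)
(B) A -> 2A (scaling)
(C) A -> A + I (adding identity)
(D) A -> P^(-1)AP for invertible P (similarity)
A and D

Eigenvalues are preserved by:
1. Similarity transformations: A -> P^(-1)AP (same characteristic polynomial)
2. Transpose: A^T has the same eigenvalues as A

Eigenvalues are NOT preserved by:
- Adding identity: eigenvalues become 1+1, -2+1
- Scaling: eigenvalues become 2, -4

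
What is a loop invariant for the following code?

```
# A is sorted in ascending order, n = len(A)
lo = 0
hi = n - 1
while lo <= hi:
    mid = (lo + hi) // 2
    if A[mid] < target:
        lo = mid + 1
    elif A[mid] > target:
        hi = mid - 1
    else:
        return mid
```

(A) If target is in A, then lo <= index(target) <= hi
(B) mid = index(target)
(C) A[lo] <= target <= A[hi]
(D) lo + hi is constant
A

A loop invariant must hold before the first iteration and be re-established by every execution of the body.

(A) If target is in A, then lo <= index(target) <= hi: Before the loop [lo, hi] = [0, n-1] covers every index. When A[mid] < target, sortedness puts target strictly to the right of mid, so setting lo = mid + 1 keeps index(target) in [lo, hi]; symmetrically for hi = mid - 1. Hence 'if target is in A then lo <= index(target) <= hi' holds after every iteration, and when lo > hi it proves target is absent.

The other options fail:
(B) mid = index(target): mid is just the current probe; it equals index(target) only on the iteration that returns.
(C) A[lo] <= target <= A[hi]: fails when target is not in A (e.g. target < A[0] already violates it before the loop), so it is not maintained in general.
(D) lo + hi is constant: each iteration moves exactly one of lo, hi, so lo + hi changes (e.g. 0 + (n-1) becomes (mid+1) + (n-1)).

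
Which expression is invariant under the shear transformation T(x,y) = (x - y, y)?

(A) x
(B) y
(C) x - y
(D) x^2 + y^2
B

Under the shear T(x,y) = (x - y, y):
Substitute the transformed coordinates into each option and compare with the original:
(A) x  ->  (x - y) = x - y   [differs from x: not invariant]
(B) y  ->  (y) = y   [equals y: invariant]
(C) x - y  ->  (x - y) - (y) = x - 2y   [differs from x - y: not invariant]
(D) x^2 + y^2  ->  (x - y)^2 + (y)^2 = x^2 - 2xy + 2y^2   [differs from x^2 + y^2: not invariant]

Only option (B), y, is unchanged by the transformation.
A horizontal shear moves points parallel to the x-axis, so the y-coordinate (and any function of y alone) is unchanged.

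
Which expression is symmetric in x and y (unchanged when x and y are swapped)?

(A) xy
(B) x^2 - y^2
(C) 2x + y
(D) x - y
A

A symmetric expression is unchanged when the variables are permuted; here the transformation to test is the swap (x, y) -> (y, x).
Substitute the transformed coordinates into each option and compare with the original:
(A) xy  ->  (y)(x) = xy   [equals xy: invariant]
(B) x^2 - y^2  ->  (y)^2 - (x)^2 = -x^2 + y^2   [differs from x^2 - y^2: not invariant]
(C) 2x + y  ->  2(y) + (x) = x + 2y   [differs from 2x + y: not invariant]
(D) x - y  ->  (y) - (x) = -x + y   [differs from x - y: not invariant]

Only option (A), xy, is unchanged by the transformation.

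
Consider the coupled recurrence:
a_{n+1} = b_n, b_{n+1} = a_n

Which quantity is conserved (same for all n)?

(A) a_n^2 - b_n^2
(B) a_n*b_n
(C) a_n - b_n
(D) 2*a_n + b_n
B

Replace a_n by a_{n+1} = b_n and b_n by b_{n+1} = a_n in each option and simplify:
(A) a_n^2 - b_n^2  ->  (b_n)^2 - (a_n)^2 = -a_n^2 + b_n^2   [not conserved]
(B) a_n*b_n  ->  (b_n)*(a_n) = a_n*b_n   [conserved]
(C) a_n - b_n  ->  (b_n) - (a_n) = -a_n + b_n   [not conserved]
(D) 2*a_n + b_n  ->  2*(b_n) + (a_n) = a_n + 2*b_n   [not conserved]

Only (B) a_n*b_n returns to itself after one step, so it is the conserved quantity.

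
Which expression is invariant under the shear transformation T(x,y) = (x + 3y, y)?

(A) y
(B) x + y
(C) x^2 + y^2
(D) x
A

Under the shear T(x,y) = (x + 3y, y):
Substitute the transformed coordinates into each option and compare with the original:
(A) y  ->  (y) = y   [equals y: invariant]
(B) x + y  ->  (x + 3y) + (y) = x + 4y   [differs from x + y: not invariant]
(C) x^2 + y^2  ->  (x + 3y)^2 + (y)^2 = x^2 + 6xy + 10y^2   [differs from x^2 + y^2: not invariant]
(D) x  ->  (x + 3y) = x + 3y   [differs from x: not invariant]

Only option (A), y, is unchanged by the transformation.
A horizontal shear moves points parallel to the x-axis, so the y-coordinate (and any function of y alone) is unchanged.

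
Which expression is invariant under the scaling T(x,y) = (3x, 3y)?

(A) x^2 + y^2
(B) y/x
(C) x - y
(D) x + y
B

Under the uniform scaling T(x,y) = (3x, 3y):
Substitute the transformed coordinates into each option and compare with the original:
(A) x^2 + y^2  ->  (3x)^2 + (3y)^2 = 9x^2 + 9y^2   [differs from x^2 + y^2: not invariant]
(B) y/x  ->  (3y)/(3x) = y/x   [equals y/x: invariant]
(C) x - y  ->  (3x) - (3y) = 3x - 3y   [differs from x - y: not invariant]
(D) x + y  ->  (3x) + (3y) = 3x + 3y   [differs from x + y: not invariant]

Only option (B), y/x, is unchanged by the transformation.
The common factor 3 cancels in a ratio of coordinates, while sums, products and sums of squares pick up factors of 3 or 9.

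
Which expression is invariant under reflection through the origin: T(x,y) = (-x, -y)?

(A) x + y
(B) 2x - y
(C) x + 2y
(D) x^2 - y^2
D

The map is reflection through the origin: T(x,y) = (-x, -y).
Substitute the transformed coordinates into each option and compare with the original:
(A) x + y  ->  (-x) + (-y) = -x - y   [differs from x + y: not invariant]
(B) 2x - y  ->  2(-x) - (-y) = -2x + y   [differs from 2x - y: not invariant]
(C) x + 2y  ->  (-x) + 2(-y) = -x - 2y   [differs from x + 2y: not invariant]
(D) x^2 - y^2  ->  (-x)^2 - (-y)^2 = x^2 - y^2   [equals x^2 - y^2: invariant]

Only option (D), x^2 - y^2, is unchanged by the transformation.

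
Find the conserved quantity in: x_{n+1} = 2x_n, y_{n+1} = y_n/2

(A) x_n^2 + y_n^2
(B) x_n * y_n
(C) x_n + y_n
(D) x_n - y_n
B

For the recurrence x_{n+1} = 2x_n, y_{n+1} = y_n/2:

x_{n+1} * y_{n+1} = (2x_n) * (y_n/2) = x_n * y_n
The product is conserved.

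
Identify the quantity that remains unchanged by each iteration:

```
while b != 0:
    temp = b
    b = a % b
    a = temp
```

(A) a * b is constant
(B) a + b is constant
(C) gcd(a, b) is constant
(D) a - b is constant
C

A loop invariant must hold before the first iteration and be re-established by every execution of the body.

(C) gcd(a, b) is constant: One iteration replaces (a, b) by (b, a mod b). Since a mod b = a - q*b for an integer q, any common divisor of a and b divides b and a mod b, and conversely; hence gcd(b, a mod b) = gcd(a, b). For instance (39, 5) -> (5, 4) keeps gcd = 1. At exit b = 0 and a = gcd of the original inputs.

The other options fail:
(A) a * b is constant: e.g. (a, b) = (39, 5) -> (5, 4): the product goes from 195 to 20.
(B) a + b is constant: e.g. (a, b) = (39, 5) -> (5, 4): the sum goes from 44 to 9.
(D) a - b is constant: e.g. (a, b) = (39, 5) -> (5, 4): the difference goes from 34 to 1.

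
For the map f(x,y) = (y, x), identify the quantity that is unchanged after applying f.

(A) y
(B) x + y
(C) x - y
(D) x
B

For f(x,y) = (y, x):
After applying f: x' = y, y' = x. So x' + y' = y + x = x + y.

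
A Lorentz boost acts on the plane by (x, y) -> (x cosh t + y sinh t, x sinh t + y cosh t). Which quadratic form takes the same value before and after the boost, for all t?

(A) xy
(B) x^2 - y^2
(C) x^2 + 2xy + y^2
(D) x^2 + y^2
B

Write x' = x cosh t + y sinh t, y' = x sinh t + y cosh t and substitute into each option:
(A) xy: (x cosh t + y sinh t)(x sinh t + y cosh t) = xy(cosh^2 t + sinh^2 t) + (x^2 + y^2) sinh t cosh t = xy cosh 2t + (x^2 + y^2)(sinh 2t)/2   [not invariant for t != 0]
(B) x^2 - y^2: (x cosh t + y sinh t)^2 - (x sinh t + y cosh t)^2 = x^2(cosh^2 t - sinh^2 t) + 2xy(cosh t sinh t - sinh t cosh t) + y^2(sinh^2 t - cosh^2 t) = x^2 - y^2   [invariant, using cosh^2 t - sinh^2 t = 1]
(C) x^2 + 2xy + y^2: (x' + y')^2 with x' + y' = (x + y)(cosh t + sinh t) = (x + y)e^t, so it becomes (x + y)^2 e^(2t)   [not invariant for t != 0]
(D) x^2 + y^2: (x cosh t + y sinh t)^2 + (x sinh t + y cosh t)^2 = (x^2 + y^2)(cosh^2 t + sinh^2 t) + 4xy sinh t cosh t = (x^2 + y^2) cosh 2t + 2xy sinh 2t   [not invariant for t != 0]

Only (B) x^2 - y^2 is unchanged; it is the Minkowski form preserved by Lorentz boosts, just as x^2 + y^2 is preserved by ordinary rotations.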